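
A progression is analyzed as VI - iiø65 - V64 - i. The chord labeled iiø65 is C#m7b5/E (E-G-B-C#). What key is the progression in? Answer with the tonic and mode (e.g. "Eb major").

B minor

iiø65 is given as E-G-B-C# — a half-diminished seventh chord with root C#.
Counting down one scale step from C# places the tonic on B; a half-diminished seventh chord on degree 2 is diatonic only in minor.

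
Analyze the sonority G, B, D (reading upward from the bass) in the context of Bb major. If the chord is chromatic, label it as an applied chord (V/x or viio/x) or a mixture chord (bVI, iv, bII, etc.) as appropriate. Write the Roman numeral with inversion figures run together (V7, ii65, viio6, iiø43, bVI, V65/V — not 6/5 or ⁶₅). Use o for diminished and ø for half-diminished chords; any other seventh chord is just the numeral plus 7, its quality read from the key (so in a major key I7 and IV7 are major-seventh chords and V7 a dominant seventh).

V/ii

The pitches G-B-D form a major triad rooted on G.
G is not a diatonic chord root with this quality in Bb major, but it lies a perfect fifth above C (ii), so the chord functions as an applied dominant of ii.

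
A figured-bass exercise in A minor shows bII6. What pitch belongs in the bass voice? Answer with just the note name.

bII in A minor has root Bb; the chord is Bb-D-F.
The figure 6 means first inversion — the third is in the bass.

D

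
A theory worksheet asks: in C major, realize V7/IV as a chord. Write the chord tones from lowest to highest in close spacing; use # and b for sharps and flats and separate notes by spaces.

C E G Bb

The slash means an applied dominant: we want the dominant of IV. In C major, IV is F major, and its dominant is built on C.
Building a dominant seventh chord on C gives C-E-G-Bb.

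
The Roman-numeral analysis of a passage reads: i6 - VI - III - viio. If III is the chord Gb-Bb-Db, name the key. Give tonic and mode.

Eb minor

The anchor chord is a major triad on Gb, labeled III.
Counting down 2 scale steps from Gb places the tonic on Eb; a major triad on degree 3 is diatonic only in minor.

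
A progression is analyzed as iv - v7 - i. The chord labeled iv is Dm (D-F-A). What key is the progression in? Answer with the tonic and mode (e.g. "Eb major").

iv is given as D-F-A — a minor triad with root D.
Counting down 3 scale steps from D places the tonic on A; a minor triad on degree 4 is diatonic only in minor.

A minor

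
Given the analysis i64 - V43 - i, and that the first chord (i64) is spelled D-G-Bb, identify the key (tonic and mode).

G minor

i64 is given as D-G-Bb — a minor triad with root G.
If G is scale degree 1 and the mode makes that degree carry a minor triad, the tonic is G and the mode is minor.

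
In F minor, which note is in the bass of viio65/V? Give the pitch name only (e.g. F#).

D

The applied chord viio65/V is rooted on B: B-D-F-Ab.
The figure 65 means first inversion — the third is in the bass.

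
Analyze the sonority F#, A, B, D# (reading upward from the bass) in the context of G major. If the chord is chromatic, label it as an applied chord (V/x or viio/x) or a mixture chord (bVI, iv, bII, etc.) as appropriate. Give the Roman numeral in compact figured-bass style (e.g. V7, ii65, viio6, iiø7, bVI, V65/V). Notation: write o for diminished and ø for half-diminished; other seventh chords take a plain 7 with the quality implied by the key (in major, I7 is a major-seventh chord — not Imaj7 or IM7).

V43/vi

The pitches B-D#-F#-A form a dominant seventh chord rooted on B.
B is not a diatonic chord root with this quality in G major, but it lies a perfect fifth above E (vi), so the chord functions as an applied dominant of vi.
With F# in the bass the chord is in second inversion, so the figured bass is 43.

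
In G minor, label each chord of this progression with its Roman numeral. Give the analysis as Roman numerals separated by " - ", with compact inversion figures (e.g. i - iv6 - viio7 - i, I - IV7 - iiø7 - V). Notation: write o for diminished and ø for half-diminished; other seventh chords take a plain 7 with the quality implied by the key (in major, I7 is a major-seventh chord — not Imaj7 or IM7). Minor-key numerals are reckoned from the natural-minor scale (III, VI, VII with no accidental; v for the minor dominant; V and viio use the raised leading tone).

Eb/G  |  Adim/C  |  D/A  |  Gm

VI6 - iio6 - V64 - i

Eb/G: major triad on Eb = scale degree 6 → VI6.
Adim/C: diminished triad on A = scale degree 2 → iio6.
D/A has root D, degree 5 in G minor, so V64.
Gm: root G is the tonic; minor triad there is i.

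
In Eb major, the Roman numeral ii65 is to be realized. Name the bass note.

ii in Eb major has root F; the chord is F-Ab-C-Eb.
The figure 65 means first inversion — the third is in the bass.

Ab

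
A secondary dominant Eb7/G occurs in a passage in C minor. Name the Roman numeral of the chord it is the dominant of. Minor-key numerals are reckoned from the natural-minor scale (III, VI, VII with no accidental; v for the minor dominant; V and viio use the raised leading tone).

VI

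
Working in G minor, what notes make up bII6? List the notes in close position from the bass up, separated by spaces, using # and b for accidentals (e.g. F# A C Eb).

Scale degree 2 in G minor is A; lowering it a half step gives Ab. bII6 is the Neapolitan sixth — a major triad on the lowered second degree, here in its customary first inversion.
So the chord is Ab-C-Eb.
With the 6 figure the chord is in first inversion; from the bass C upward in close position it reads C-Eb-Ab.

C Eb Ab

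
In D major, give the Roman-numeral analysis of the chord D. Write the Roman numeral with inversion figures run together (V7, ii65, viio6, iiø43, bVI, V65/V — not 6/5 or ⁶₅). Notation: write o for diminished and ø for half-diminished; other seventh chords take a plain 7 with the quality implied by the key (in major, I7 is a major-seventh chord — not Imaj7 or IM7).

I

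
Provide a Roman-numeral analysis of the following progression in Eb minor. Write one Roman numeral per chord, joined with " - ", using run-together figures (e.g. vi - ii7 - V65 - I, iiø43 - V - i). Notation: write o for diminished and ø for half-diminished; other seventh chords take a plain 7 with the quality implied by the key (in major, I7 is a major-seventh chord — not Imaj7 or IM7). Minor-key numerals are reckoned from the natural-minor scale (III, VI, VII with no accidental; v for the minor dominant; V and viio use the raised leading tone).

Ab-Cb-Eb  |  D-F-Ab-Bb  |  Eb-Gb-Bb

Ab-Cb-Eb has root Ab, degree 4 in Eb minor, so iv.
D-F-Ab-Bb: root Bb is the dominant; dominant seventh chord there is V65.
Eb-Gb-Bb has root Eb, degree 1 in Eb minor, so i.

iv - V65 - i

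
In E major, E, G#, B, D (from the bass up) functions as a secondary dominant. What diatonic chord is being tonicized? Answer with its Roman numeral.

The chord is a dominant seventh chord on E.
A dominant resolves down a perfect fifth: E → A. In E major, A is scale degree 4, i.e. IV.

IV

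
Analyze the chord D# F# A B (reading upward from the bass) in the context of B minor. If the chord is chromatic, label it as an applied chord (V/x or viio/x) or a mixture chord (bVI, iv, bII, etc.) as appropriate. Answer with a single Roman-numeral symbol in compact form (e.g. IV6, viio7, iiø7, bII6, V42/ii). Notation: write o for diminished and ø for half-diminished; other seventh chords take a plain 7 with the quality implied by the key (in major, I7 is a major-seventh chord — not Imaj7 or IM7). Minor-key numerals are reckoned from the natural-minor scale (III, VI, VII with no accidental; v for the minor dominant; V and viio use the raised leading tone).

V65/iv

Stacked in thirds the chord is B-D#-F#-A: a dominant seventh chord on B.
B is not a diatonic chord root with this quality in B minor, but it lies a perfect fifth above E (iv), so the chord functions as an applied dominant of iv.
With D# in the bass the chord is in first inversion, so the figured bass is 65.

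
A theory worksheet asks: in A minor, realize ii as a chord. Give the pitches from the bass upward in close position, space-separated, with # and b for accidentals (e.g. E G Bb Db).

ii is the minor supertonic, borrowed from the parallel major (the Dorian ii). In A minor that root is B.
So the chord is B-D-F#.

B D F#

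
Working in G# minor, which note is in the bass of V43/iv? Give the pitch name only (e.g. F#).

The applied chord V43/iv is rooted on G#: G#-B#-D#-F#.
The figure 43 means second inversion — the fifth is in the bass.

D#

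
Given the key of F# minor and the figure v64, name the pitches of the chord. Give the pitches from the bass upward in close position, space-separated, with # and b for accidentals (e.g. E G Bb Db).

In F# minor, scale degree 5 is C#, and the diatonic chord built there is a minor triad.
Stacking thirds from C# gives C#-E-G#.
With the 64 figure the chord is in second inversion; from the bass G# upward in close position it reads G#-C#-E.

G# C# E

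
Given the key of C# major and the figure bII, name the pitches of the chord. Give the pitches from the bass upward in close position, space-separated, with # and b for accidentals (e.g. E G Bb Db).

bII is the Neapolitan chord — a major triad on the lowered second degree. In C# major that root is D.
So the chord is D-F#-A.

D F# A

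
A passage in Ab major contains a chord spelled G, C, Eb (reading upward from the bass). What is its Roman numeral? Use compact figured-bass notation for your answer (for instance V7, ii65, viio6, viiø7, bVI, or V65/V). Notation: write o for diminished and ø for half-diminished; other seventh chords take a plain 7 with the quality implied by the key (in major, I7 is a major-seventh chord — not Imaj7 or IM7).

iii64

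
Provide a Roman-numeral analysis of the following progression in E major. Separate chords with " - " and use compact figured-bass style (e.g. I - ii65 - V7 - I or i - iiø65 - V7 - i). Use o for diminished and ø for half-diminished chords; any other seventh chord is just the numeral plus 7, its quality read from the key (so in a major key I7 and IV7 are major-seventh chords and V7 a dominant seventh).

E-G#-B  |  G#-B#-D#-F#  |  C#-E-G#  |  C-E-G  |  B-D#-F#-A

I - V7/vi - vi - bVI - V7

E-G#-B: major triad on E = scale degree 1 → I.
G#-B#-D#-F# is the secondary dominant of vi (dominant seventh chord on G#): V7/vi.
C#-E-G# has root C#, degree 6 in E major, so vi.
C-E-G: C with this quality isn't in the key; it's bVI, borrowed from the parallel minor.
B-D#-F#-A has root B, degree 5 in E major, so V7.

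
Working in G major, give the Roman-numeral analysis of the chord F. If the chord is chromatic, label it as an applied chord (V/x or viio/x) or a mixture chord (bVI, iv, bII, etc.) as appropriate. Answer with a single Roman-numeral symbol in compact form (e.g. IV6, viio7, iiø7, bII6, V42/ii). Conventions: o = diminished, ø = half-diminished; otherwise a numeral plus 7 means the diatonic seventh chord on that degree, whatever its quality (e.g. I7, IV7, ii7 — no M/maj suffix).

bVII

The pitches F-A-C form a major triad rooted on F.
F is the lowered seventh degree of G major (diatonic 7 would be F#). This is a major triad on the lowered seventh degree (the subtonic), borrowed from the parallel minor.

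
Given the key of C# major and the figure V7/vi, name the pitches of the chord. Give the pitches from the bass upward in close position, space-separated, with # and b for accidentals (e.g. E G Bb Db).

V7/vi is a secondary dominant — the dominant seventh of vi. vi in C# major is A#, so the applied chord's root is E#, a perfect fifth above.
Building a dominant seventh chord on E# gives E#-G##-B#-D#.

E# G## B# D#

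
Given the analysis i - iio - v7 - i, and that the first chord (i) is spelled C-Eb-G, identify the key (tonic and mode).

C minor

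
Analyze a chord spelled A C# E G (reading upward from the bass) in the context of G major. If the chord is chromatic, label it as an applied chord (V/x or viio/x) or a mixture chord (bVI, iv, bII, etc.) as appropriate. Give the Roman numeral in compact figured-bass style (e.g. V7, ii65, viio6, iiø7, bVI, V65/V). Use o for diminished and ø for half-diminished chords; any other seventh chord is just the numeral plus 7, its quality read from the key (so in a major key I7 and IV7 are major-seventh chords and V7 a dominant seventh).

V7/V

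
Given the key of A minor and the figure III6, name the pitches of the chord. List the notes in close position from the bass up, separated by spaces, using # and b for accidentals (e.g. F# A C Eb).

E G C

In A minor, scale degree 3 is C, and the diatonic chord built there is a major triad.
Stacking thirds from C gives C-E-G.
The figured bass 6 indicates first inversion, placing the third (E) in the bass: E-G-C.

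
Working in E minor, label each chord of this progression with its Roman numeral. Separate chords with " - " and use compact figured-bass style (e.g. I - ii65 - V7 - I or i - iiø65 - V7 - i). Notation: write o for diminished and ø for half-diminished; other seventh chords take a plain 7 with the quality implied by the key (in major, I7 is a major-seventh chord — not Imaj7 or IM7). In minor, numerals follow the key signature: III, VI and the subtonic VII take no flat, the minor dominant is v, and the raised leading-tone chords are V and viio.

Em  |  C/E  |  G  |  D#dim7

i - VI6 - III - viio7

Em: root E is the tonic; minor triad there is i.
C/E has root C, degree 6 in E minor, so VI6.
G has root G, degree 3 in E minor, so III.
D#dim7: root D# is the leading tone; fully diminished seventh chord there is viio7.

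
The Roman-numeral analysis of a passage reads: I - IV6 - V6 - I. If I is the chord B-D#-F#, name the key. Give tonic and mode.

B major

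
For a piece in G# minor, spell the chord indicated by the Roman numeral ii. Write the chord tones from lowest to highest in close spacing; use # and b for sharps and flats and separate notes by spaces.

A# C# E#

Scale degree 2 in G# minor is A#; here the chord built on it is altered to a minor triad. ii is the minor supertonic, borrowed from the parallel major (the Dorian ii).
So the chord is A#-C#-E#, a minor triad.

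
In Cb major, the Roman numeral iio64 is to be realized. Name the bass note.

iio in Cb major has root Db; the chord is Db-Fb-Abb.
The figure 64 means second inversion — the fifth is in the bass.

Abb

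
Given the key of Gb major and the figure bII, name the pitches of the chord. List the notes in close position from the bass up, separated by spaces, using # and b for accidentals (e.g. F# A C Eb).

Abb Cb Ebb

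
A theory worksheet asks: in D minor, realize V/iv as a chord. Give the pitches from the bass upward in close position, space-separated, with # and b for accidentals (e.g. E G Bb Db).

D F# A

V/iv is a secondary dominant — the dominant triad of iv. iv in D minor is G, so the applied chord's root is D, a perfect fifth above.
Building a major triad on D gives D-F#-A.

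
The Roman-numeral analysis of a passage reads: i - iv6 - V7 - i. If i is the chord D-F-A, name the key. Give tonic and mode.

D minor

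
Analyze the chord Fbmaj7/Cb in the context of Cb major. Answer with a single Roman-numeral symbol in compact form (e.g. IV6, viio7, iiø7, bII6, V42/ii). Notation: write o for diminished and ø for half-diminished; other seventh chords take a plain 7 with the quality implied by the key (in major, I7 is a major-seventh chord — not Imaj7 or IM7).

Stacked in thirds the chord is Fb-Ab-Cb-Eb: a major seventh chord on Fb.
In Cb major, Fb is the subdominant; the diatonic major seventh chord there is IV7.
With Cb in the bass the chord is in second inversion, so the figured bass is 43.

IV43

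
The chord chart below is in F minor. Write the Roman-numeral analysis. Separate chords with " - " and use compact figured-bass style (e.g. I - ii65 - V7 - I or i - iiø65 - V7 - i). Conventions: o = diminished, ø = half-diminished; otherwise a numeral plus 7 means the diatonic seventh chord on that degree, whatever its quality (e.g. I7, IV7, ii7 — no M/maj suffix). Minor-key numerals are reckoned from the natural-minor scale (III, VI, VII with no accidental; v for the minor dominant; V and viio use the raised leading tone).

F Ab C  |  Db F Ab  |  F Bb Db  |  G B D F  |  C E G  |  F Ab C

F-Ab-C: root F is the tonic; minor triad there is i.
Db-F-Ab: root Db is the submediant; major triad there is VI.
F-Bb-Db: root Bb is the subdominant; minor triad there is iv64.
G-B-D-F: chromatic; G is V of V, so V7/V.
C-E-G has root C, degree 5 in F minor, so V.
F-Ab-C: root F is the tonic; minor triad there is i.

i - VI - iv64 - V7/V - V - i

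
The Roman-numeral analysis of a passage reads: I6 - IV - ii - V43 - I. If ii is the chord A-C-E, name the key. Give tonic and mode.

The chord Am is a minor triad rooted on A; its label is ii.
ii on A implies A is the supertonic; that puts the tonic at G, and the lowercase numeral fits major mode.

G major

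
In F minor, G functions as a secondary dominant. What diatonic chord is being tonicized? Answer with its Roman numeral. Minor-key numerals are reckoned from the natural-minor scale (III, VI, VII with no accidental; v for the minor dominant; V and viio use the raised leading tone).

V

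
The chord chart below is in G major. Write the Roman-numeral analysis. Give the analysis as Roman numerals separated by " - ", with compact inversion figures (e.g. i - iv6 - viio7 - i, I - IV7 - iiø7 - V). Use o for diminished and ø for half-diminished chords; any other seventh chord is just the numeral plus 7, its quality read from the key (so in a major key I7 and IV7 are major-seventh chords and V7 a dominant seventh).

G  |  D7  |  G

I - V7 - I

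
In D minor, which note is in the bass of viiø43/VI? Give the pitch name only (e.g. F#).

Eb

The applied chord viiø43/VI is rooted on A: A-C-Eb-G.
The figure 43 means second inversion — the fifth is in the bass.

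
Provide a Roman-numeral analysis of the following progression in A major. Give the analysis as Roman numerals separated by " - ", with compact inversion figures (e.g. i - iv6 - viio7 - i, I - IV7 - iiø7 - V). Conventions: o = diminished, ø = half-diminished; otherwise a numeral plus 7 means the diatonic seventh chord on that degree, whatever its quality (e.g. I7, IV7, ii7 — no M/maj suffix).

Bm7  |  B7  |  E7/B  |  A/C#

ii7 - V7/V - V43 - I6

Bm7 has root B, degree 2 in A major, so ii7.
B7: chromatic; B is V of V, so V7/V.
E7/B: dominant seventh chord on E = scale degree 5 → V43.
A/C# has root A, degree 1 in A major, so I6.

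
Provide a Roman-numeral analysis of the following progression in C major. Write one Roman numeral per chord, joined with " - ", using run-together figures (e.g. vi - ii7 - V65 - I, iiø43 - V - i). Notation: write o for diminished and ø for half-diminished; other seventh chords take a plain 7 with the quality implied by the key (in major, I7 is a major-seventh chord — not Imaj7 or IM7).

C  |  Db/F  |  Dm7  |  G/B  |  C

I - bII6 - ii7 - V6 - I

C: root C is the tonic; major triad there is I.
Db/F: Db with this quality isn't in the key; a major triad on b2 is the Neapolitan sixth, bII6 (third, F, in the bass — hence the 6).
Dm7 has root D, degree 2 in C major, so ii7.
G/B has root G, degree 5 in C major, so V6.
C: major triad on C = scale degree 1 → I.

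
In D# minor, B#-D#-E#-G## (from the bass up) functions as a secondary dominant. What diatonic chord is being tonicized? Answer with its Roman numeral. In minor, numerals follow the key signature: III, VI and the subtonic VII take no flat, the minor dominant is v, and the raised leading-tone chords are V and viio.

V

The chord is a dominant seventh chord on E#.
A dominant resolves down a perfect fifth: E# → A#. In D# minor, A# is scale degree 5, i.e. V.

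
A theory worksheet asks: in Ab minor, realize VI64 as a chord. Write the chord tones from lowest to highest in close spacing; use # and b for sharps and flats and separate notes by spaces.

Cb Fb Ab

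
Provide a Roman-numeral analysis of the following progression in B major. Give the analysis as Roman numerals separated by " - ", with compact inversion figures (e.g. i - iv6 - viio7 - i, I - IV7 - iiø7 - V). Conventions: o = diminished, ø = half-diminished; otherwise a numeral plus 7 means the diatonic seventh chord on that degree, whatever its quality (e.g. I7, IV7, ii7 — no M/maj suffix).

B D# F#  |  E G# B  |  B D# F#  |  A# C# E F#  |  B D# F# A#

B-D#-F# has root B, degree 1 in B major, so I.
E-G#-B: major triad on E = scale degree 4 → IV.
B-D#-F#: major triad on B = scale degree 1 → I.
A#-C#-E-F# has root F#, degree 5 in B major, so V65.
B-D#-F#-A#: root B is the tonic; major seventh chord there is I7.

I - IV - I - V65 - I7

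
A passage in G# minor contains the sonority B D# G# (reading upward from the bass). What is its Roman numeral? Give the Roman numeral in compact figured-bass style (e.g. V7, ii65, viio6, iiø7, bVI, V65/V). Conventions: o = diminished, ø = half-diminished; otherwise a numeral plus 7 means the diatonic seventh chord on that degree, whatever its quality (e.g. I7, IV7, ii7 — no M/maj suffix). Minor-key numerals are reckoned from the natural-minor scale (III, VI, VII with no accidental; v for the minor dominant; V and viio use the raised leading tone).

Stacked in thirds the chord is G#-B-D#: a minor triad on G#.
G# is scale degree 1 in G# minor, and a minor triad on that degree is written i.
With B in the bass the chord is in first inversion, so the figured bass is 6.

i6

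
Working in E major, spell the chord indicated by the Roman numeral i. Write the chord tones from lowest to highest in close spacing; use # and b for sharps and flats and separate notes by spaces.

E G B

Scale degree 1 in E major is E; here the chord built on it is altered to a minor triad. i is the minor tonic, borrowed from the parallel minor.
So the chord is E-G-B, a minor triad.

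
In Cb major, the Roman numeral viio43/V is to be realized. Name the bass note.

Cb

The applied chord viio43/V is rooted on F: F-Ab-Cb-Ebb.
The figure 43 means second inversion — the fifth is in the bass.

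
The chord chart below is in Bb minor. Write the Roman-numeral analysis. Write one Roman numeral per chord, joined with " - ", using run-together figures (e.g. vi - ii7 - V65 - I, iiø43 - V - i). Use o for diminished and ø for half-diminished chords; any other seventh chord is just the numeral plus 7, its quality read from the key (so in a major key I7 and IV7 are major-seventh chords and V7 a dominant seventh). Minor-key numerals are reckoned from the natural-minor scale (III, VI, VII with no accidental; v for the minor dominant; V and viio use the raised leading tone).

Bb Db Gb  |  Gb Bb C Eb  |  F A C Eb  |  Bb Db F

Bb-Db-Gb: root Gb is the submediant; major triad there is VI6.
Gb-Bb-C-Eb: root C is the supertonic; half-diminished seventh chord there is iiø43.
F-A-C-Eb: root F is the dominant; dominant seventh chord there is V7.
Bb-Db-F has root Bb, degree 1 in Bb minor, so i.

VI6 - iiø43 - V7 - i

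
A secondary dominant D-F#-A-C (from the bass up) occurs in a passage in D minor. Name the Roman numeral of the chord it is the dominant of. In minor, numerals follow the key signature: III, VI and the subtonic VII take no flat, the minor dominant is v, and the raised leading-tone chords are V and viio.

iv

The chord is a dominant seventh chord on D.
A dominant resolves down a perfect fifth: D → G. In D minor, G is scale degree 4, i.e. iv.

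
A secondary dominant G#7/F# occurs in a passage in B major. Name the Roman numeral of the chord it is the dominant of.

The chord is a dominant seventh chord on G#.
A dominant resolves down a perfect fifth: G# → C#. In B major, C# is scale degree 2, i.e. ii.

ii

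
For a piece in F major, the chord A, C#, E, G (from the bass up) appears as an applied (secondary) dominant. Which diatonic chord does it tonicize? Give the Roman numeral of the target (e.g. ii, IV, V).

vi

The chord is a dominant seventh chord on A.
A dominant resolves down a perfect fifth: A → D. In F major, D is scale degree 6, i.e. vi.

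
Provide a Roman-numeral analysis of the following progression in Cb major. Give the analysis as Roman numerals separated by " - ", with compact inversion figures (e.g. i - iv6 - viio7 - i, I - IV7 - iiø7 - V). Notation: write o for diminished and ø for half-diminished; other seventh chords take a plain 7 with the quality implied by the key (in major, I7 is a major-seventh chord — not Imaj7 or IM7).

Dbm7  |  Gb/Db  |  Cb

Dbm7 has root Db, degree 2 in Cb major, so ii7.
Gb/Db: major triad on Gb = scale degree 5 → V64.
Cb: major triad on Cb = scale degree 1 → I.

ii7 - V64 - I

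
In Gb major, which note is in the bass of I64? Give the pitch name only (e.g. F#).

I in Gb major has root Gb; the chord is Gb-Bb-Db.
The figure 64 means second inversion — the fifth is in the bass.

Db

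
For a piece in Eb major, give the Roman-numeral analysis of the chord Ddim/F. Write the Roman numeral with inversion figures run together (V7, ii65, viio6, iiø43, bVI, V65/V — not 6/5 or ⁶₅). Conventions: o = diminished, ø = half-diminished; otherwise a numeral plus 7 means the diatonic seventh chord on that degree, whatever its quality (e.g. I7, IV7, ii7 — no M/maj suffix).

The pitches D-F-Ab form a diminished triad rooted on D.
In Eb major, D is the leading tone; the diatonic diminished triad there is viio.
With F in the bass the chord is in first inversion, so the figured bass is 6.

viio6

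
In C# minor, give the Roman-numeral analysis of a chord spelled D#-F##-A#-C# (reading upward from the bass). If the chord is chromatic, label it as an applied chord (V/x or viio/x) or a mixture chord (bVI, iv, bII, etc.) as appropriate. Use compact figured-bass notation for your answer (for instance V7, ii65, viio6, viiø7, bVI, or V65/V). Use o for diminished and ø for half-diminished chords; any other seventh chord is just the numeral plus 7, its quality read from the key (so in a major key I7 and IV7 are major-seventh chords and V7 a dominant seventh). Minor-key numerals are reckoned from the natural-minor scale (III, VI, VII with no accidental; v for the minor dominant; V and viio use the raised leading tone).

V7/V

Stacked in thirds the chord is D#-F##-A#-C#: a dominant seventh chord on D#.
D# is not a diatonic chord root with this quality in C# minor, but it lies a perfect fifth above G# (V), so the chord functions as an applied dominant of V.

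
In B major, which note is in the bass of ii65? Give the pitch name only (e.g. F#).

E

ii in B major has root C#; the chord is C#-E-G#-B.
The figure 65 means first inversion — the third is in the bass.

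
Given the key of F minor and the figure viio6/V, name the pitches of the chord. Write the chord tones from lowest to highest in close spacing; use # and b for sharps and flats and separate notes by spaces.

viio6/V is a secondary leading-tone chord. The target V is C in F minor; the applied chord is rooted a semitone below, on B.
Building a diminished triad on B gives B-D-F.
With the 6 figure the chord is in first inversion; from the bass D upward in close position it reads D-F-B.

D F B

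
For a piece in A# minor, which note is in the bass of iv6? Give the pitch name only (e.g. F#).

iv in A# minor has root D#; the chord is D#-F#-A#.
The figure 6 means first inversion — the third is in the bass.

F#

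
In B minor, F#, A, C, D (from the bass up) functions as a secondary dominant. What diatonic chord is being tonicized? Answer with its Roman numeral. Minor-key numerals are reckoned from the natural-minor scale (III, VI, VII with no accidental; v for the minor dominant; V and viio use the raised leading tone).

VI

The chord is a dominant seventh chord on D.
A dominant resolves down a perfect fifth: D → G. In B minor, G is scale degree 6, i.e. VI.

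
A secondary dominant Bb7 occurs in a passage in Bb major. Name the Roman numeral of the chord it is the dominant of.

IV

The chord is a dominant seventh chord on Bb.
A dominant resolves down a perfect fifth: Bb → Eb. In Bb major, Eb is scale degree 4, i.e. IV.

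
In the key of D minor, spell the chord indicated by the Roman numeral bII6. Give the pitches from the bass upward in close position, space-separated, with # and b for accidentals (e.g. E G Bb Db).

G Bb Eb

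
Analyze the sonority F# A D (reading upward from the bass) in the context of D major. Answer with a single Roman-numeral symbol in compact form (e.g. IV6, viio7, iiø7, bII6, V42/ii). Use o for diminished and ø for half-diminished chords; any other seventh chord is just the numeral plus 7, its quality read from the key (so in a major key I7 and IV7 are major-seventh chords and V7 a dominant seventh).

I6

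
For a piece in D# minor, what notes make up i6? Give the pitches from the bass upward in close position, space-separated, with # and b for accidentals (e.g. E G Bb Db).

F# A# D#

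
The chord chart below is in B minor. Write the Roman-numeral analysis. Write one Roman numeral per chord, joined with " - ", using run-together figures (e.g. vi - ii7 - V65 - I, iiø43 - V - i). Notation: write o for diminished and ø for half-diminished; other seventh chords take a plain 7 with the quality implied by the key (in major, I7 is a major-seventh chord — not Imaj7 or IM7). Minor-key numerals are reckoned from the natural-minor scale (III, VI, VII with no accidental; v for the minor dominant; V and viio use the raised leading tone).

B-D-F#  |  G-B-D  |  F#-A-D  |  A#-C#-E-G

B-D-F#: minor triad on B = scale degree 1 → i.
G-B-D: root G is the submediant; major triad there is VI.
F#-A-D: root D is the mediant; major triad there is III6.
A#-C#-E-G: fully diminished seventh chord on A# = scale degree 7 → viio7.

i - VI - III6 - viio7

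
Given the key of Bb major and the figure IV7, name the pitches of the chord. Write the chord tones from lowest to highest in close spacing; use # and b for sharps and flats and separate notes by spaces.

In Bb major, the fourth degree is Eb, and the diatonic chord built there is a major seventh chord.
Stacking thirds from Eb gives Eb-G-Bb-D.

Eb G Bb D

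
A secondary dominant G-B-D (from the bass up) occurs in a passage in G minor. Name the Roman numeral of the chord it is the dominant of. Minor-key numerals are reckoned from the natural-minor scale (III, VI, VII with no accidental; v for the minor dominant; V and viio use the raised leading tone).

iv

The chord is a major triad on G.
A dominant resolves down a perfect fifth: G → C. In G minor, C is scale degree 4, i.e. iv.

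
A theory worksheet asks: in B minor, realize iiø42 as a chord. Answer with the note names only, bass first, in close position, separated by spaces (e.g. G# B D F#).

The numeral's case and figure indicate a half-diminished seventh chord. In B minor its root, scale degree 2, is C#.
Stacking thirds from C# gives C#-E-G-B.
The figured bass 42 indicates third inversion, placing the seventh (B) in the bass: B-C#-E-G.

B C# E G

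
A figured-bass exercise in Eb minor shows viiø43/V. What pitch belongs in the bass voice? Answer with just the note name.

Eb

The applied chord viiø43/V is rooted on A: A-C-Eb-G.
The figure 43 means second inversion — the fifth is in the bass.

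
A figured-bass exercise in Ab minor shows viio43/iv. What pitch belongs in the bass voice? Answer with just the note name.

Gb

The applied chord viio43/iv is rooted on C: C-Eb-Gb-Bbb.
The figure 43 means second inversion — the fifth is in the bass.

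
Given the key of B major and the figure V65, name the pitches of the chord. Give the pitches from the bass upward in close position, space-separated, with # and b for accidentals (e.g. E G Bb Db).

A# C# E F#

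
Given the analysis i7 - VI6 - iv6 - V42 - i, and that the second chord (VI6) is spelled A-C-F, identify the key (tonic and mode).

A minor

The anchor chord is a major triad on F, labeled VI6.
VI6 on F implies F is the submediant; that puts the tonic at A, and the uppercase numeral fits minor mode.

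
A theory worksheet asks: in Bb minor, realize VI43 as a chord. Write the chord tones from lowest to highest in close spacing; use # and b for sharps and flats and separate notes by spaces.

The numeral's case and figure indicate a major seventh chord. In Bb minor its root, the submediant, is Gb.
That chord is spelled Gb-Bb-Db-F.
With the 43 figure the chord is in second inversion; from the bass Db upward in close position it reads Db-F-Gb-Bb.

Db F Gb Bb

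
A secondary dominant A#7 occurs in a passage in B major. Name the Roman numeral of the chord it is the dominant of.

iii

The chord is a dominant seventh chord on A#.
A dominant resolves down a perfect fifth: A# → D#. In B major, D# is scale degree 3, i.e. iii.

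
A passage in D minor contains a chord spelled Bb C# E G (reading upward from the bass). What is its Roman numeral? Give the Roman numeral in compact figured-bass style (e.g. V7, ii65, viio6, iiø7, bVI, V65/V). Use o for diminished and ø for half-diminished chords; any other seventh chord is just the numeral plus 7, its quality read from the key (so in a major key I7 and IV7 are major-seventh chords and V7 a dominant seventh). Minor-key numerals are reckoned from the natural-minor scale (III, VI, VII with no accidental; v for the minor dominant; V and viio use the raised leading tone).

The pitches C#-E-G-Bb form a fully diminished seventh chord rooted on C#.
In D minor, C# is the leading tone; the diatonic fully diminished seventh chord there is viio7.
With Bb in the bass the chord is in third inversion, so the figured bass is 42.

viio42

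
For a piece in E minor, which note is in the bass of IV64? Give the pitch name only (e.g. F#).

IV in E minor has root A; the chord is A-C#-E.
The figure 64 means second inversion — the fifth is in the bass.

E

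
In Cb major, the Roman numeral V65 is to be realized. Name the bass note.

V in Cb major has root Gb; the chord is Gb-Bb-Db-Fb.
The figure 65 means first inversion — the third is in the bass.

Bb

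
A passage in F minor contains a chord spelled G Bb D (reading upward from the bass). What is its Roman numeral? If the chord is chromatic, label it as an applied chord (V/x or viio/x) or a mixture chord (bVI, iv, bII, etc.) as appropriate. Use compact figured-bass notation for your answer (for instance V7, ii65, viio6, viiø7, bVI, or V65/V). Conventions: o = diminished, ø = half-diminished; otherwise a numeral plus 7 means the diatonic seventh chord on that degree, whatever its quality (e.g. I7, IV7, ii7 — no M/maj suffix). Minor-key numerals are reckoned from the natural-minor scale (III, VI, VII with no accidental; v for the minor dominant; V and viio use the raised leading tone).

ii

Stacked in thirds the chord is G-Bb-D: a minor triad on G.
G is the second degree of F minor. This is the minor supertonic, borrowed from the parallel major (the Dorian ii).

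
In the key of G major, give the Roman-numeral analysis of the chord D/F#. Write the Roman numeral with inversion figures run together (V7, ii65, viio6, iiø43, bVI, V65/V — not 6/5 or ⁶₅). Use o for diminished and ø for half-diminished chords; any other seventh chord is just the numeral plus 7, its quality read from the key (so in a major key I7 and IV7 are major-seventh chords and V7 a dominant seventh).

V6

The pitches D-F#-A form a major triad rooted on D.
In G major, D is the dominant; the diatonic major triad there is V.
With F# in the bass the chord is in first inversion, so the figured bass is 6.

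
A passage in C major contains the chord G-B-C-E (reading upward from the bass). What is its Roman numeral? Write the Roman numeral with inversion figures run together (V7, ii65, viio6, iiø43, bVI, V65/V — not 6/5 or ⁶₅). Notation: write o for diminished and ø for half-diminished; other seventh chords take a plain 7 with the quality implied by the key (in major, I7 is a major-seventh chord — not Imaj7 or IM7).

I43

The pitches C-E-G-B form a major seventh chord rooted on C.
C is scale degree 1 in C major, and a major seventh chord on that degree is written I7.
With G in the bass the chord is in second inversion, so the figured bass is 43.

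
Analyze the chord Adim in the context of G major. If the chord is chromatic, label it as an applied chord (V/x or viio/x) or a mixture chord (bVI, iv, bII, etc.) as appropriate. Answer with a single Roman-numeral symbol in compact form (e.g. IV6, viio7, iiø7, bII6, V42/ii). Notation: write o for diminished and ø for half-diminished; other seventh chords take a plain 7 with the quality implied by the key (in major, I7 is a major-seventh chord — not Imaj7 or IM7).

iio

The pitches A-C-Eb form a diminished triad rooted on A.
A is the second degree of G major. This is the diminished supertonic triad, borrowed from the parallel minor.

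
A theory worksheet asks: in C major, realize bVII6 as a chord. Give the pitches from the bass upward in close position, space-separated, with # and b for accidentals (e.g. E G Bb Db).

Scale degree 7 in C major is B; lowering it a half step gives Bb. bVII6 is a major triad on the lowered seventh degree (the subtonic), borrowed from the parallel minor.
So the chord is Bb-D-F.
With the 6 figure the chord is in first inversion; from the bass D upward in close position it reads D-F-Bb.

D F Bb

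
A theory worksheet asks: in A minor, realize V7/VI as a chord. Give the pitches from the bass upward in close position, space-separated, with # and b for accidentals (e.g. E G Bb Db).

C E G Bb

The slash means an applied dominant: we want the dominant of VI. In A minor, VI is F major, and its dominant is built on C.
Building a dominant seventh chord on C gives C-E-G-Bb.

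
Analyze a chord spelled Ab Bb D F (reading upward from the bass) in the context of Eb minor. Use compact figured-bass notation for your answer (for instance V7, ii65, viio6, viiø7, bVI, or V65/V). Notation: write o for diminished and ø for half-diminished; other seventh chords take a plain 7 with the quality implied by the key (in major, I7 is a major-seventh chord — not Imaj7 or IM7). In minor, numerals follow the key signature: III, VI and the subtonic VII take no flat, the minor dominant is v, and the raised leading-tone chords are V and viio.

V42

The pitches Bb-D-F-Ab form a dominant seventh chord rooted on Bb.
Bb is scale degree 5 in Eb minor, and a dominant seventh chord on that degree is written V7.
With Ab in the bass the chord is in third inversion, so the figured bass is 42.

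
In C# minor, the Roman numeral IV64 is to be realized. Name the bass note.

IV in C# minor has root F#; the chord is F#-A#-C#.
The figure 64 means second inversion — the fifth is in the bass.

C#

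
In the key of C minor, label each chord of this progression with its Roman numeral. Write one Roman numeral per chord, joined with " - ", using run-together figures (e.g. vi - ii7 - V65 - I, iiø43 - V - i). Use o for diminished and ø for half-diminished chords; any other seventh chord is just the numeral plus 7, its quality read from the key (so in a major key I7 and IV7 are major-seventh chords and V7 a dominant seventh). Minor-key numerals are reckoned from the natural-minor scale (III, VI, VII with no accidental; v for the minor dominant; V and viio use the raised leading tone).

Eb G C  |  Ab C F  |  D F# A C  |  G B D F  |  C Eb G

i6 - iv6 - V7/V - V7 - i

Eb-G-C: minor triad on C = scale degree 1 → i6.
Ab-C-F has root F, degree 4 in C minor, so iv6.
D-F#-A-C: chromatic; D is V of V, so V7/V.
G-B-D-F: root G is the dominant; dominant seventh chord there is V7.
C-Eb-G has root C, degree 1 in C minor, so i.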